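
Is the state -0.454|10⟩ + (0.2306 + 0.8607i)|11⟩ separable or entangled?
Separable

Writing the state as a|00⟩ + b|01⟩ + c|10⟩ + d|11⟩, it is a product state iff ad − bc = 0.
Here (a, b, c, d) = (0, 0, -0.454, (0.2306 + 0.8607i)): ad − bc = (0)(0.2306 + 0.8607i) − (0)(-0.454) = 0, so the state is separable.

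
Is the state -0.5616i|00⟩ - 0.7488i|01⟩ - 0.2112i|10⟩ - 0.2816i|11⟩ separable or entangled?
Separable

Writing the state as a|00⟩ + b|01⟩ + c|10⟩ + d|11⟩, it is a product state iff ad − bc = 0.
Here (a, b, c, d) = (-0.5616i, -0.7488i, -0.2112i, -0.2816i): ad − bc = (-0.5616i)(-0.2816i) − (-0.7488i)(-0.2112i) = 0, so the state is separable.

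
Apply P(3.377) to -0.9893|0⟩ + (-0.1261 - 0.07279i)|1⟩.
-0.9893|0⟩ + (0.1056 + 0.1002i)|1⟩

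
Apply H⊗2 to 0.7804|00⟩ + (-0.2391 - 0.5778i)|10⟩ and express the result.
(0.2707 - 0.2889i)|00⟩ + (0.2707 - 0.2889i)|01⟩ + (0.5098 + 0.2889i)|10⟩ + (0.5098 + 0.2889i)|11⟩

H⊗2 gives amp(|y⟩) = (1/2) Σ_x (−1)^(x·y) amp(|x⟩), where x·y is the number of positions in which both x and y have a 1.
|00⟩: (0.7804 + (-0.2391 - 0.5778i))/2 = (0.2707 - 0.2889i)
|01⟩: (0.7804 + (-0.2391 - 0.5778i))/2 = (0.2707 - 0.2889i)
|10⟩: (0.7804 - (-0.2391 - 0.5778i))/2 = (0.5098 + 0.2889i)
|11⟩: (0.7804 - (-0.2391 - 0.5778i))/2 = (0.5098 + 0.2889i)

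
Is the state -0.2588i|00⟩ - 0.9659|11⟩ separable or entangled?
Entangled

Writing the state as a|00⟩ + b|01⟩ + c|10⟩ + d|11⟩, it is a product state iff ad − bc = 0.
Here (a, b, c, d) = (-0.2588i, 0, 0, -0.9659): ad − bc = (-0.2588i)(-0.9659) − (0)(0) = 0.25i ≠ 0, so the state is entangled.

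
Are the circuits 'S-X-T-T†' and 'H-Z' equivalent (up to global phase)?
No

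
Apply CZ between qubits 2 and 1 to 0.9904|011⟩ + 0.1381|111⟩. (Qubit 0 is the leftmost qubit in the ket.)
-0.9904|011⟩ - 0.1381|111⟩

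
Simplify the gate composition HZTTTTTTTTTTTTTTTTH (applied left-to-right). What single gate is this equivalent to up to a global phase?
X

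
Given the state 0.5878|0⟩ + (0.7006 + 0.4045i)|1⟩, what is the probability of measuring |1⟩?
0.6545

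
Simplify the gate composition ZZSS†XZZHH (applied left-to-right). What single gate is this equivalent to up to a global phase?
X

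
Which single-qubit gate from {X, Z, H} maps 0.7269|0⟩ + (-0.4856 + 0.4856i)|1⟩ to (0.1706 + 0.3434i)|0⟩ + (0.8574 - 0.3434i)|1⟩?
H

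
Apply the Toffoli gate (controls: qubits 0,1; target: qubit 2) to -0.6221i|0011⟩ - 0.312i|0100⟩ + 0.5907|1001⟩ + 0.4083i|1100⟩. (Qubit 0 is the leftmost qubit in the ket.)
-0.6221i|0011⟩ - 0.312i|0100⟩ + 0.5907|1001⟩ + 0.4083i|1110⟩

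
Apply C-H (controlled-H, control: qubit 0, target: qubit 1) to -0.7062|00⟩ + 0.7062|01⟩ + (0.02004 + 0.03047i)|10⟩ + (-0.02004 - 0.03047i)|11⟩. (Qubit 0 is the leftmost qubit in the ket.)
-0.7062|00⟩ + 0.7062|01⟩ + (0.02834 + 0.04309i)|11⟩

C-H leaves the control-|0⟩ kets |00⟩, |01⟩ unchanged and applies H to qubit 1 on the control-|1⟩ pair (|10⟩, |11⟩).
H = [[1/√2, 1/√2], [1/√2, -1/√2]].
With a = amp(|10⟩) = (0.02004 + 0.03047i) and b = amp(|11⟩) = (-0.02004 - 0.03047i):
new amp(|10⟩) = (1/√2)·a + (1/√2)·b = 0
new amp(|11⟩) = (1/√2)·a + (-1/√2)·b = (0.02834 + 0.04309i)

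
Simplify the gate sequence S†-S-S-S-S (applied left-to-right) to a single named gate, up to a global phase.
S†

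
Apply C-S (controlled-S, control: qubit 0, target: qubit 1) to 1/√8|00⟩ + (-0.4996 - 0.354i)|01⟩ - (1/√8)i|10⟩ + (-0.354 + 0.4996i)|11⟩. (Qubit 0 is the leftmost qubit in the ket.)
1/√8|00⟩ + (-0.4996 - 0.354i)|01⟩ - (1/√8)i|10⟩ + (-0.4996 - 0.354i)|11⟩

C-S leaves the control-|0⟩ kets |00⟩, |01⟩ unchanged and applies S to qubit 1 on the control-|1⟩ pair (|10⟩, |11⟩).
S = [[1, 0], [0, i]].
With a = amp(|10⟩) = -(1/√8)i and b = amp(|11⟩) = (-0.354 + 0.4996i):
new amp(|10⟩) = (1)·a = -(1/√8)i
new amp(|11⟩) = (i)·b = (-0.4996 - 0.354i)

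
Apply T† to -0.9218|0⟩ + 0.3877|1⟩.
-0.9218|0⟩ + (0.2741 - 0.2741i)|1⟩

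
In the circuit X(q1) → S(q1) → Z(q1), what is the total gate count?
3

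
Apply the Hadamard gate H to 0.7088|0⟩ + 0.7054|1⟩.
|0⟩ + 0.002404|1⟩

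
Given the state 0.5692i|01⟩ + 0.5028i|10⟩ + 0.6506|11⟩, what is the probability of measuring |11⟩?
0.4233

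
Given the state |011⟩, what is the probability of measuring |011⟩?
1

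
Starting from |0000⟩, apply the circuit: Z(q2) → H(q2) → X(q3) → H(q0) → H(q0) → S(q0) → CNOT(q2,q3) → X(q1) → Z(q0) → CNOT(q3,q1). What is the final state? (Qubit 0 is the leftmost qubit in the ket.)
1/√2|0001⟩ + 1/√2|0110⟩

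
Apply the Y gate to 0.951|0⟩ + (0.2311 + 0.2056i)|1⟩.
(0.2056 - 0.2311i)|0⟩ + 0.951i|1⟩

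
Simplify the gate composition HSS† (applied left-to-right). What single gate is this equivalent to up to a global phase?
H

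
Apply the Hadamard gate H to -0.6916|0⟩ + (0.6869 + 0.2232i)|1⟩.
(-0.003323 + 0.1578i)|0⟩ + (-0.9747 - 0.1578i)|1⟩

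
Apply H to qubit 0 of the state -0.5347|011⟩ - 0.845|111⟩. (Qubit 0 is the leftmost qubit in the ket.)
-0.9756|011⟩ + 0.2194|111⟩

H on qubit 0 mixes each pair of kets that differ only in qubit 0: amplitudes (a, b) of (|…0…⟩, |…1…⟩) become ((a + b)/√2, (a − b)/√2). Kets absent from the input have amplitude 0.
(|011⟩, |111⟩): (a, b) = (-0.5347, -0.845) → (-0.9756, 0.2194)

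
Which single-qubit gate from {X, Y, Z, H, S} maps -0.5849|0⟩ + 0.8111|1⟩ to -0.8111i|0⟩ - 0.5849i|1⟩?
Y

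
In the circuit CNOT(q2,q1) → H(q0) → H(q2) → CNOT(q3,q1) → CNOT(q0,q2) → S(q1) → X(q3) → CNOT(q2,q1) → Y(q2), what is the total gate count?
9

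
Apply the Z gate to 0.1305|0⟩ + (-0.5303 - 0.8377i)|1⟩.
0.1305|0⟩ + (0.5303 + 0.8377i)|1⟩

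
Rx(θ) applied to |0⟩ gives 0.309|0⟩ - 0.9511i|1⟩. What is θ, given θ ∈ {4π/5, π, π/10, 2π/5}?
4π/5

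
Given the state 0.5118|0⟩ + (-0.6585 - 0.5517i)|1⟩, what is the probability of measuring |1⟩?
0.738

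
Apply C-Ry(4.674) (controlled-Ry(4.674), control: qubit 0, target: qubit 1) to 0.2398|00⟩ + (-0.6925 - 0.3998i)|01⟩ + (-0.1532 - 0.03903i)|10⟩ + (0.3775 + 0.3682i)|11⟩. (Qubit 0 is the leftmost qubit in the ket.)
0.2398|00⟩ + (-0.6925 - 0.3998i)|01⟩ + (-0.1658 - 0.2382i)|10⟩ + (-0.3721 - 0.2834i)|11⟩

C-Ry(4.674) leaves the control-|0⟩ kets |00⟩, |01⟩ unchanged and applies Ry(4.674) to qubit 1 on the control-|1⟩ pair (|10⟩, |11⟩).
Ry(4.674) = [[cos(θ/2), −sin(θ/2)], [sin(θ/2), cos(θ/2)]]; θ = 4.674, cos(θ/2) ≈ -0.693405, sin(θ/2) ≈ 0.720548.
With a = amp(|10⟩) = (-0.1532 - 0.03903i) and b = amp(|11⟩) = (0.3775 + 0.3682i):
new amp(|10⟩) = (-0.693405)·a + (-0.720548)·b = (-0.1658 - 0.2382i)
new amp(|11⟩) = (0.720548)·a + (-0.693405)·b = (-0.3721 - 0.2834i)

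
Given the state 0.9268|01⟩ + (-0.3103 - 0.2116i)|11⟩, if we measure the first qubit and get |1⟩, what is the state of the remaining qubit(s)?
(-0.8262 - 0.5634i)|1⟩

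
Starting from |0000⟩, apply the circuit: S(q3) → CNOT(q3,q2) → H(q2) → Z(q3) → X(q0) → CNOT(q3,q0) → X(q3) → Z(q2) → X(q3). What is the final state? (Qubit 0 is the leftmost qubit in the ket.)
1/√2|1000⟩ - 1/√2|1010⟩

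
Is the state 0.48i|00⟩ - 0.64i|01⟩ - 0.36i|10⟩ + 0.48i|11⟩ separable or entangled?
Separable

Writing the state as a|00⟩ + b|01⟩ + c|10⟩ + d|11⟩, it is a product state iff ad − bc = 0.
Here (a, b, c, d) = (0.48i, -0.64i, -0.36i, 0.48i): ad − bc = (0.48i)(0.48i) − (-0.64i)(-0.36i) = 0, so the state is separable.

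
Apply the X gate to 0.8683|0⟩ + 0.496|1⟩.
0.496|0⟩ + 0.8683|1⟩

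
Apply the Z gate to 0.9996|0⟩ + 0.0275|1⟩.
0.9996|0⟩ - 0.0275|1⟩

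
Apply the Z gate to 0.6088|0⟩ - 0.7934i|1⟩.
0.6088|0⟩ + 0.7934i|1⟩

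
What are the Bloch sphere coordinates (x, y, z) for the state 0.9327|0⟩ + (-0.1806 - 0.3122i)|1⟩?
(-0.3369, -0.5824, 0.7398)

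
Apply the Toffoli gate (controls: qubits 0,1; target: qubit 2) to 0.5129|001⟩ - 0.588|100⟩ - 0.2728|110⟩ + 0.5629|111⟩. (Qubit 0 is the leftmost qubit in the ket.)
0.5129|001⟩ - 0.588|100⟩ + 0.5629|110⟩ - 0.2728|111⟩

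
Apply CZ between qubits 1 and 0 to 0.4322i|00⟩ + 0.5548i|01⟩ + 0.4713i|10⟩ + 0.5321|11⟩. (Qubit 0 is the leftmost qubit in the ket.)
0.4322i|00⟩ + 0.5548i|01⟩ + 0.4713i|10⟩ - 0.5321|11⟩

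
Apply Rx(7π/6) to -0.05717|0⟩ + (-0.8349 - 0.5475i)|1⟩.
(-0.514 + 0.8065i)|0⟩ + (0.2161 + 0.1969i)|1⟩

Rx(7π/6) = [[cos(θ/2), −i·sin(θ/2)], [−i·sin(θ/2), cos(θ/2)]]; θ = 7π/6, cos(θ/2) ≈ -0.258819, sin(θ/2) ≈ 0.965926.
With a = amp(|0⟩) = -0.05717 and b = amp(|1⟩) = (-0.8349 - 0.5475i):
new amp(|0⟩) = (-0.258819)·a + (-0.965926i)·b = (-0.514 + 0.8065i)
new amp(|1⟩) = (-0.965926i)·a + (-0.258819)·b = (0.2161 + 0.1969i)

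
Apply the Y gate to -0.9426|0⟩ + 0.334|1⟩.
-0.334i|0⟩ - 0.9426i|1⟩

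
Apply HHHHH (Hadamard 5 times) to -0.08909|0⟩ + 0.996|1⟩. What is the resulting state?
0.6413|0⟩ - 0.7673|1⟩

H² = I, so H^5 = H: a single Hadamard. With (a, b) = (-0.08909, 0.996), H gives ((a + b)/√2, (a − b)/√2) = (0.6413, -0.7673).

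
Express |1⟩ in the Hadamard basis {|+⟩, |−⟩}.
1/√2|+⟩ - 1/√2|−⟩

With |ψ⟩ = α|0⟩ + β|1⟩, the Hadamard-basis coefficients are ⟨+|ψ⟩ = (α + β)/√2 and ⟨−|ψ⟩ = (α − β)/√2.
Here α = 0, β = 1: (α + β)/√2 = 1/√2, (α − β)/√2 = -1/√2.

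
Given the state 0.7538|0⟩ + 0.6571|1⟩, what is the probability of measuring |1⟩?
0.4318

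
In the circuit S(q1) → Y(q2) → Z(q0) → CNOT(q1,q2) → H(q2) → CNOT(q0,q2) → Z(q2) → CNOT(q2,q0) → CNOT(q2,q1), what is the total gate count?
9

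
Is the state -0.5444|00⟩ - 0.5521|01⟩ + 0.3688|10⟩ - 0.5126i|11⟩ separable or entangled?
Entangled

Writing the state as a|00⟩ + b|01⟩ + c|10⟩ + d|11⟩, it is a product state iff ad − bc = 0.
Here (a, b, c, d) = (-0.5444, -0.5521, 0.3688, -0.5126i): ad − bc = (-0.5444)(-0.5126i) − (-0.5521)(0.3688) = (0.2036 + 0.2791i) ≠ 0, so the state is entangled.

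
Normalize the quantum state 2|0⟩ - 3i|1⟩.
0.5547|0⟩ - 0.8321i|1⟩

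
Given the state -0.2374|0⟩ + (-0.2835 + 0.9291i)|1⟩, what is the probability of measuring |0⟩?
0.05636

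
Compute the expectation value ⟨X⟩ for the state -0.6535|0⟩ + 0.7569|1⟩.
-0.9893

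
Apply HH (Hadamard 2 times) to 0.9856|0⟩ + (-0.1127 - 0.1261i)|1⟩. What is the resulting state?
0.9856|0⟩ + (-0.1127 - 0.1261i)|1⟩

H² = I, so an even number of Hadamards cancels: H^2 = I and the state is unchanged.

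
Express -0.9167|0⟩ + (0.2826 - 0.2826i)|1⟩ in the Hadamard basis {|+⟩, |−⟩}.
(-0.4484 - 0.1998i)|+⟩ + (-0.848 + 0.1998i)|−⟩

With |ψ⟩ = α|0⟩ + β|1⟩, the Hadamard-basis coefficients are ⟨+|ψ⟩ = (α + β)/√2 and ⟨−|ψ⟩ = (α − β)/√2.
Here α = -0.9167, β = (0.2826 - 0.2826i): (α + β)/√2 = (-0.4484 - 0.1998i), (α − β)/√2 = (-0.848 + 0.1998i).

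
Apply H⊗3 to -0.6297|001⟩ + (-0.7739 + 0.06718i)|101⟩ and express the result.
(-0.4962 + 0.02375i)|000⟩ + (0.4962 - 0.02375i)|001⟩ + (-0.4962 + 0.02375i)|010⟩ + (0.4962 - 0.02375i)|011⟩ + (0.05098 - 0.02375i)|100⟩ + (-0.05098 + 0.02375i)|101⟩ + (0.05098 - 0.02375i)|110⟩ + (-0.05098 + 0.02375i)|111⟩

H⊗3 gives amp(|y⟩) = (1/2√2) Σ_x (−1)^(x·y) amp(|x⟩), where x·y is the number of positions in which both x and y have a 1.
|000⟩: (-0.6297 + (-0.7739 + 0.06718i))/(2√2) = (-0.4962 + 0.02375i)
|001⟩: (0.6297 - (-0.7739 + 0.06718i))/(2√2) = (0.4962 - 0.02375i)
|010⟩: (-0.6297 + (-0.7739 + 0.06718i))/(2√2) = (-0.4962 + 0.02375i)
|011⟩: (0.6297 - (-0.7739 + 0.06718i))/(2√2) = (0.4962 - 0.02375i)
|100⟩: (-0.6297 - (-0.7739 + 0.06718i))/(2√2) = (0.05098 - 0.02375i)
|101⟩: (0.6297 + (-0.7739 + 0.06718i))/(2√2) = (-0.05098 + 0.02375i)
|110⟩: (-0.6297 - (-0.7739 + 0.06718i))/(2√2) = (0.05098 - 0.02375i)
|111⟩: (0.6297 + (-0.7739 + 0.06718i))/(2√2) = (-0.05098 + 0.02375i)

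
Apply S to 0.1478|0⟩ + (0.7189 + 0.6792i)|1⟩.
0.1478|0⟩ + (-0.6792 + 0.7189i)|1⟩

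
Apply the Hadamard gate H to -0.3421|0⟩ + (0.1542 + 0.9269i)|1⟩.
(-0.1329 + 0.6554i)|0⟩ + (-0.3509 - 0.6554i)|1⟩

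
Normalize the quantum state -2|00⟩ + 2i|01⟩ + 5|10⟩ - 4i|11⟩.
-0.2857|00⟩ + 0.2857i|01⟩ + 0.7143|10⟩ - 0.5714i|11⟩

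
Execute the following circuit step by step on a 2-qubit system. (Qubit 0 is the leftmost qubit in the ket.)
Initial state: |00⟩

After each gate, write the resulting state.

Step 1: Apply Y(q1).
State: i|01⟩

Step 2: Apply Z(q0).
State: i|01⟩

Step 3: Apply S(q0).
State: i|01⟩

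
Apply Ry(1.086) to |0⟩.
0.8562|0⟩ + 0.5167|1⟩

Ry(1.086) = [[cos(θ/2), −sin(θ/2)], [sin(θ/2), cos(θ/2)]]; θ = 1.086, cos(θ/2) ≈ 0.856162, sin(θ/2) ≈ 0.516707.
With a = amp(|0⟩) = 1 and b = amp(|1⟩) = 0:
new amp(|0⟩) = (0.856162)·a + (-0.516707)·b = 0.8562
new amp(|1⟩) = (0.516707)·a + (0.856162)·b = 0.5167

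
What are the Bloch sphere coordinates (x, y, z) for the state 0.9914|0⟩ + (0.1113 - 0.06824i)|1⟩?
(0.2207, -0.1353, 0.9658)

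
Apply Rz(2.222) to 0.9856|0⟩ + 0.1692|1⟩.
(0.4374 - 0.8832i)|0⟩ + (0.07509 + 0.1516i)|1⟩

Rz(2.222) = [[e^(−iθ/2), 0], [0, e^(iθ/2)]] with e^(±iθ/2) = cos(θ/2) ± i·sin(θ/2); θ = 2.222, cos(θ/2) ≈ 0.443766, sin(θ/2) ≈ 0.896143.
With a = amp(|0⟩) = 0.9856 and b = amp(|1⟩) = 0.1692:
new amp(|0⟩) = (0.443766 - 0.896143i)·a = (0.4374 - 0.8832i)
new amp(|1⟩) = (0.443766 + 0.896143i)·b = (0.07509 + 0.1516i)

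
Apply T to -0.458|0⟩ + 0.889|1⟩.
-0.458|0⟩ + (0.6286 + 0.6286i)|1⟩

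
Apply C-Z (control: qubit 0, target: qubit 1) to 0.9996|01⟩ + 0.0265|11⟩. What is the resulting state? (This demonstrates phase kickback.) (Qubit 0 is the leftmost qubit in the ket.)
0.9996|01⟩ - 0.0265|11⟩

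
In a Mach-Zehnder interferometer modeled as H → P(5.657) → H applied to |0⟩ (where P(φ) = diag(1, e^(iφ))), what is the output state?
(0.9051 - 0.293i)|0⟩ + (0.09487 + 0.293i)|1⟩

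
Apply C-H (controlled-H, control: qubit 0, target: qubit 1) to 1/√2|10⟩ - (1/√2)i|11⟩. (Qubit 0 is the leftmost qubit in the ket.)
(1/2 - (1/2)i)|10⟩ + (1/2 + (1/2)i)|11⟩

C-H leaves the control-|0⟩ kets |00⟩, |01⟩ unchanged and applies H to qubit 1 on the control-|1⟩ pair (|10⟩, |11⟩).
H = [[1/√2, 1/√2], [1/√2, -1/√2]].
With a = amp(|10⟩) = 1/√2 and b = amp(|11⟩) = -(1/√2)i:
new amp(|10⟩) = (1/√2)·a + (1/√2)·b = (1/2 - (1/2)i)
new amp(|11⟩) = (1/√2)·a + (-1/√2)·b = (1/2 + (1/2)i)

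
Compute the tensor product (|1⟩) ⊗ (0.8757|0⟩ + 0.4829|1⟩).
0.8757|10⟩ + 0.4829|11⟩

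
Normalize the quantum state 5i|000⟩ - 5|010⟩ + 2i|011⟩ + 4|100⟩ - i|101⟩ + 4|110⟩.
0.5361i|000⟩ - 0.5361|010⟩ + 0.2144i|011⟩ + 0.4288|100⟩ - 0.1072i|101⟩ + 0.4288|110⟩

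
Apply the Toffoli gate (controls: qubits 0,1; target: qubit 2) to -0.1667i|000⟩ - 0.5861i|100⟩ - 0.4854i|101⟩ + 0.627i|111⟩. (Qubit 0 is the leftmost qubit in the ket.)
-0.1667i|000⟩ - 0.5861i|100⟩ - 0.4854i|101⟩ + 0.627i|110⟩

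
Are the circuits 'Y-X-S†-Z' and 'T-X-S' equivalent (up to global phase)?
No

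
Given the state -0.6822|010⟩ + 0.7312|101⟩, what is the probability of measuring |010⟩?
0.4654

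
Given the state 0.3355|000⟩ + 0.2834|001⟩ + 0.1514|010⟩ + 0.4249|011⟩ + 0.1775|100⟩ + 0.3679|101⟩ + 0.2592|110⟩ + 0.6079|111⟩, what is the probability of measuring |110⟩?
0.06718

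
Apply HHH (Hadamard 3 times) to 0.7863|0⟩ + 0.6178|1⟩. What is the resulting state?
0.9928|0⟩ + 0.1191|1⟩

H² = I, so H^3 = H: a single Hadamard. With (a, b) = (0.7863, 0.6178), H gives ((a + b)/√2, (a − b)/√2) = (0.9928, 0.1191).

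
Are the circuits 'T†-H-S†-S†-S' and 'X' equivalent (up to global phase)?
No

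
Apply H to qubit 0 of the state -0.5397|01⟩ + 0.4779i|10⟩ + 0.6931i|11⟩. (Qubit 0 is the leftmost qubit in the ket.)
0.3379i|00⟩ + (-0.3816 + 0.4901i)|01⟩ - 0.3379i|10⟩ + (-0.3816 - 0.4901i)|11⟩

H on qubit 0 mixes each pair of kets that differ only in qubit 0: amplitudes (a, b) of (|…0…⟩, |…1…⟩) become ((a + b)/√2, (a − b)/√2). Kets absent from the input have amplitude 0.
(|00⟩, |10⟩): (a, b) = (0, 0.4779i) → (0.3379i, -0.3379i)
(|01⟩, |11⟩): (a, b) = (-0.5397, 0.6931i) → ((-0.3816 + 0.4901i), (-0.3816 - 0.4901i))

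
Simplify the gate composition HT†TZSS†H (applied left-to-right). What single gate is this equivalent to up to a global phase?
X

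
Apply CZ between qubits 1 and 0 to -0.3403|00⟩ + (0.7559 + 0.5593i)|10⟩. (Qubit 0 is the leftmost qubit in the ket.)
-0.3403|00⟩ + (0.7559 + 0.5593i)|10⟩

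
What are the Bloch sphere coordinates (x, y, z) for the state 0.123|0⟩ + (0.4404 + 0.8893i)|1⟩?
(0.1083, 0.2188, -0.9697)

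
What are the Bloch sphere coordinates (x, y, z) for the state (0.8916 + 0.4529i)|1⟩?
(0, 0, -1)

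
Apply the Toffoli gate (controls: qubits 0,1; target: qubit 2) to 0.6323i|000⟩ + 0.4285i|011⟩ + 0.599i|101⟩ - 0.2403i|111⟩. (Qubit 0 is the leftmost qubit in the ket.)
0.6323i|000⟩ + 0.4285i|011⟩ + 0.599i|101⟩ - 0.2403i|110⟩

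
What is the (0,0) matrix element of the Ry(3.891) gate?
-0.366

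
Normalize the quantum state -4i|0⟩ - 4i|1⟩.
-(1/√2)i|0⟩ - (1/√2)i|1⟩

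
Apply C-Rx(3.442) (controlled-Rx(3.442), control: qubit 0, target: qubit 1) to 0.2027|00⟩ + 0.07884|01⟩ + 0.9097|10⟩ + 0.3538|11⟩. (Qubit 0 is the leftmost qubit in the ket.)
0.2027|00⟩ + 0.07884|01⟩ + (-0.1361 - 0.3498i)|10⟩ + (-0.05294 - 0.8995i)|11⟩

C-Rx(3.442) leaves the control-|0⟩ kets |00⟩, |01⟩ unchanged and applies Rx(3.442) to qubit 1 on the control-|1⟩ pair (|10⟩, |11⟩).
Rx(3.442) = [[cos(θ/2), −i·sin(θ/2)], [−i·sin(θ/2), cos(θ/2)]]; θ = 3.442, cos(θ/2) ≈ -0.14964, sin(θ/2) ≈ 0.988741.
With a = amp(|10⟩) = 0.9097 and b = amp(|11⟩) = 0.3538:
new amp(|10⟩) = (-0.14964)·a + (-0.988741i)·b = (-0.1361 - 0.3498i)
new amp(|11⟩) = (-0.988741i)·a + (-0.14964)·b = (-0.05294 - 0.8995i)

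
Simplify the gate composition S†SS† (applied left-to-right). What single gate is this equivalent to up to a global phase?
S†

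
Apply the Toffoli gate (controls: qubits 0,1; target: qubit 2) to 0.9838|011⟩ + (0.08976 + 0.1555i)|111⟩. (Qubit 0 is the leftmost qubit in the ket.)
0.9838|011⟩ + (0.08976 + 0.1555i)|110⟩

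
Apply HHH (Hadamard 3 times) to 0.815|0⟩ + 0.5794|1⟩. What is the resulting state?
0.986|0⟩ + 0.1666|1⟩

H² = I, so H^3 = H: a single Hadamard. With (a, b) = (0.815, 0.5794), H gives ((a + b)/√2, (a − b)/√2) = (0.986, 0.1666).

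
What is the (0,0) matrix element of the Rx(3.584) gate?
-0.2194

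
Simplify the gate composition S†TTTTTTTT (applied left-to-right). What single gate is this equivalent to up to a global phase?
S†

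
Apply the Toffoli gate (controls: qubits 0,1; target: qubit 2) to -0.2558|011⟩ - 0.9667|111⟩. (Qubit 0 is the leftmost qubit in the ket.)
-0.2558|011⟩ - 0.9667|110⟩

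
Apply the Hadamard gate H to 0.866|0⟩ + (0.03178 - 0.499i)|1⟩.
(0.6348 - 0.3528i)|0⟩ + (0.5899 + 0.3528i)|1⟩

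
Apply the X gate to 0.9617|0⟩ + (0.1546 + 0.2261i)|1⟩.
(0.1546 + 0.2261i)|0⟩ + 0.9617|1⟩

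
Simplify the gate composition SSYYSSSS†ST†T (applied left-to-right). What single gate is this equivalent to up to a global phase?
S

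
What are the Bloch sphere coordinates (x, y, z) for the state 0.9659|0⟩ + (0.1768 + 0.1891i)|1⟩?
(0.3415, 0.3653, 0.8659)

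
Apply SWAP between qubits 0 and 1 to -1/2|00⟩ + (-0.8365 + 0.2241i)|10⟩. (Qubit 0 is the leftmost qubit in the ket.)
-1/2|00⟩ + (-0.8365 + 0.2241i)|01⟩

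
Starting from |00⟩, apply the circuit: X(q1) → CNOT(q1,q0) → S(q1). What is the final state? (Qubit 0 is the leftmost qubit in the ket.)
i|11⟩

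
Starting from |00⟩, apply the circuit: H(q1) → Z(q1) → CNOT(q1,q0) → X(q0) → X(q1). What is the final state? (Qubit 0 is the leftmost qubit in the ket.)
-1/√2|00⟩ + 1/√2|11⟩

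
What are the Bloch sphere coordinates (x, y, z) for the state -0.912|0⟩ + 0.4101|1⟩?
(-0.748, 0, 0.6636)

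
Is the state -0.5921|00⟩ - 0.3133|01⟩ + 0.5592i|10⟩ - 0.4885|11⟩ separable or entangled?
Entangled

Writing the state as a|00⟩ + b|01⟩ + c|10⟩ + d|11⟩, it is a product state iff ad − bc = 0.
Here (a, b, c, d) = (-0.5921, -0.3133, 0.5592i, -0.4885): ad − bc = (-0.5921)(-0.4885) − (-0.3133)(0.5592i) = (0.2892 + 0.1752i) ≠ 0, so the state is entangled.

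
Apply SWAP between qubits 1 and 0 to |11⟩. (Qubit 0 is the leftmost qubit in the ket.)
|11⟩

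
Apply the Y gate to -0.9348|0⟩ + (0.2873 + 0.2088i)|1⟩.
(0.2088 - 0.2873i)|0⟩ - 0.9348i|1⟩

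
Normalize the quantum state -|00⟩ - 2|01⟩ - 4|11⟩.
-0.2182|00⟩ - 0.4364|01⟩ - 0.8729|11⟩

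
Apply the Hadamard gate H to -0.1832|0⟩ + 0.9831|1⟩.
0.5656|0⟩ - 0.8247|1⟩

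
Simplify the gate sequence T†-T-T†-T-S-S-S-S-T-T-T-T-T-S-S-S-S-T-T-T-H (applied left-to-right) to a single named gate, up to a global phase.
H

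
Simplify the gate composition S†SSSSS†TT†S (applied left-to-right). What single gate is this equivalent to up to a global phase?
S†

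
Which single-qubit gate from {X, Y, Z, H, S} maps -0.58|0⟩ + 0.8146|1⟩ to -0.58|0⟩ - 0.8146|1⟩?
Z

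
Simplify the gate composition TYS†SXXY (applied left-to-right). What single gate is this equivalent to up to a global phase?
T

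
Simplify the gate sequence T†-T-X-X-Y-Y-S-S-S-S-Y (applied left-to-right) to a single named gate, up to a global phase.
Y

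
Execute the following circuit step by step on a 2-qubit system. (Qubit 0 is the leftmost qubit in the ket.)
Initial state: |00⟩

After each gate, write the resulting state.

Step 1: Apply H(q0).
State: 1/√2|00⟩ + 1/√2|10⟩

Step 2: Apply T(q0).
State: 1/√2|00⟩ + (1/2 + (1/2)i)|10⟩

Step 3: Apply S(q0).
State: 1/√2|00⟩ + (-1/2 + (1/2)i)|10⟩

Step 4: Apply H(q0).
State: (0.1464 + (1/√8)i)|00⟩ + (0.8536 - (1/√8)i)|10⟩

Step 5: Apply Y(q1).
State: (-1/√8 + 0.1464i)|01⟩ + (1/√8 + 0.8536i)|11⟩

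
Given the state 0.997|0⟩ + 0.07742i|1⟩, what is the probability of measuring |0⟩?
0.994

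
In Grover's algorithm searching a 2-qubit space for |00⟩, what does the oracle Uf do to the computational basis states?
Uf|x⟩ = -|x⟩ if x = 00, else |x⟩ (phase flip on target)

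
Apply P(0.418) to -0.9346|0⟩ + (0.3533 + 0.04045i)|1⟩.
-0.9346|0⟩ + (0.3065 + 0.1804i)|1⟩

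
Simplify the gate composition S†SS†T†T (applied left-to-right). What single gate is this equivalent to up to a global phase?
S†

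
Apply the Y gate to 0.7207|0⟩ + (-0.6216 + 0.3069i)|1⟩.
(0.3069 + 0.6216i)|0⟩ + 0.7207i|1⟩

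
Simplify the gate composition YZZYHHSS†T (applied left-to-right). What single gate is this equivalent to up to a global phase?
T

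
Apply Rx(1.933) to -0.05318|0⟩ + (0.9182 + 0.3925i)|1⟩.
(0.2928 - 0.7556i)|0⟩ + (0.5217 + 0.2668i)|1⟩

Rx(1.933) = [[cos(θ/2), −i·sin(θ/2)], [−i·sin(θ/2), cos(θ/2)]]; θ = 1.933, cos(θ/2) ≈ 0.568183, sin(θ/2) ≈ 0.822902.
With a = amp(|0⟩) = -0.05318 and b = amp(|1⟩) = (0.9182 + 0.3925i):
new amp(|0⟩) = (0.568183)·a + (-0.822902i)·b = (0.2928 - 0.7556i)
new amp(|1⟩) = (-0.822902i)·a + (0.568183)·b = (0.5217 + 0.2668i)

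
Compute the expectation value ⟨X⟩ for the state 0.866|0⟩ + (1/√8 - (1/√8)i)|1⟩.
0.6124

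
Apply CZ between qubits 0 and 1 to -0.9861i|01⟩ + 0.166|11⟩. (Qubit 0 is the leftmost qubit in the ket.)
-0.9861i|01⟩ - 0.166|11⟩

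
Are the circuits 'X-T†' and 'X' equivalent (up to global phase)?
No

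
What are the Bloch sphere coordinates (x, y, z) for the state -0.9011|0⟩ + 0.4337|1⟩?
(-0.7816, 0, 0.6239)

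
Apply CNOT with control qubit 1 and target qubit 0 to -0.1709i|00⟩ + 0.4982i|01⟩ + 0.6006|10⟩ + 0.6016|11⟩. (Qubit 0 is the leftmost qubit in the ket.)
-0.1709i|00⟩ + 0.6016|01⟩ + 0.6006|10⟩ + 0.4982i|11⟩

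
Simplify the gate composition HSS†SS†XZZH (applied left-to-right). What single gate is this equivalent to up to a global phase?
Z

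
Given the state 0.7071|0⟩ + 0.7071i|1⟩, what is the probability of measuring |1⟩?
0.5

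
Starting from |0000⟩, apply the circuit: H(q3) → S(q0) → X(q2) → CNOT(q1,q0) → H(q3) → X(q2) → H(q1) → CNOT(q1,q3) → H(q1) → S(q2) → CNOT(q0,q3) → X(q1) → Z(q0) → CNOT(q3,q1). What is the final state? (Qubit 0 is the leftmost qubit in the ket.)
1/2|0000⟩ + 1/2|0001⟩ + 1/2|0100⟩ - 1/2|0101⟩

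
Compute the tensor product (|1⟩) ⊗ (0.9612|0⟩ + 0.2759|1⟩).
0.9612|10⟩ + 0.2759|11⟩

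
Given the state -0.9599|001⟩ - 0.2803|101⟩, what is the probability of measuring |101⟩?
0.07857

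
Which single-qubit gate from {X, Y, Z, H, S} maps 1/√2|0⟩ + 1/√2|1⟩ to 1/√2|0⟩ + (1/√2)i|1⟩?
S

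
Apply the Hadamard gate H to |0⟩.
1/√2|0⟩ + 1/√2|1⟩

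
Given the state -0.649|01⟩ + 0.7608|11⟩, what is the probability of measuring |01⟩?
0.4212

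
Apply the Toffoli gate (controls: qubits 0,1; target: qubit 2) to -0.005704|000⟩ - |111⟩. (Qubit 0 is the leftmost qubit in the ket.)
-0.005704|000⟩ - |110⟩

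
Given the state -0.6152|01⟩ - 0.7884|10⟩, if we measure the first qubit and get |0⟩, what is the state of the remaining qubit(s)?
-|1⟩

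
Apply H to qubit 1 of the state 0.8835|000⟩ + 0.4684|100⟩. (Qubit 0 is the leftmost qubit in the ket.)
0.6247|000⟩ + 0.6247|010⟩ + 0.3312|100⟩ + 0.3312|110⟩

H on qubit 1 mixes each pair of kets that differ only in qubit 1: amplitudes (a, b) of (|…0…⟩, |…1…⟩) become ((a + b)/√2, (a − b)/√2). Kets absent from the input have amplitude 0.
(|000⟩, |010⟩): (a, b) = (0.8835, 0) → (0.6247, 0.6247)
(|100⟩, |110⟩): (a, b) = (0.4684, 0) → (0.3312, 0.3312)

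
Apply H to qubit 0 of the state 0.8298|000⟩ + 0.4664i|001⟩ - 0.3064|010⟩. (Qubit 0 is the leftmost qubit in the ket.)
0.5868|000⟩ + 0.3298i|001⟩ - 0.2167|010⟩ + 0.5868|100⟩ + 0.3298i|101⟩ - 0.2167|110⟩

H on qubit 0 mixes each pair of kets that differ only in qubit 0: amplitudes (a, b) of (|…0…⟩, |…1…⟩) become ((a + b)/√2, (a − b)/√2). Kets absent from the input have amplitude 0.
(|000⟩, |100⟩): (a, b) = (0.8298, 0) → (0.5868, 0.5868)
(|001⟩, |101⟩): (a, b) = (0.4664i, 0) → (0.3298i, 0.3298i)
(|010⟩, |110⟩): (a, b) = (-0.3064, 0) → (-0.2167, -0.2167)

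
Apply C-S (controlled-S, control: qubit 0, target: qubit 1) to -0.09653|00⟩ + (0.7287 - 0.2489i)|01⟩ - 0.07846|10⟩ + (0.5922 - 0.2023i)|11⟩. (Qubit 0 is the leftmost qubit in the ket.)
-0.09653|00⟩ + (0.7287 - 0.2489i)|01⟩ - 0.07846|10⟩ + (0.2023 + 0.5922i)|11⟩

C-S leaves the control-|0⟩ kets |00⟩, |01⟩ unchanged and applies S to qubit 1 on the control-|1⟩ pair (|10⟩, |11⟩).
S = [[1, 0], [0, i]].
With a = amp(|10⟩) = -0.07846 and b = amp(|11⟩) = (0.5922 - 0.2023i):
new amp(|10⟩) = (1)·a = -0.07846
new amp(|11⟩) = (i)·b = (0.2023 + 0.5922i)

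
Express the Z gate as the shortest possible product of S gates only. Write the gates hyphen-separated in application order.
S-S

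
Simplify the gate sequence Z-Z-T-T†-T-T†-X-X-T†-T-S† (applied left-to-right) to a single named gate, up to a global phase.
S†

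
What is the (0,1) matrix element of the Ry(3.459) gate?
-0.9874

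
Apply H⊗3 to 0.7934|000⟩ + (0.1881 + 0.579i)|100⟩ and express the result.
(0.347 + 0.2047i)|000⟩ + (0.347 + 0.2047i)|001⟩ + (0.347 + 0.2047i)|010⟩ + (0.347 + 0.2047i)|011⟩ + (0.214 - 0.2047i)|100⟩ + (0.214 - 0.2047i)|101⟩ + (0.214 - 0.2047i)|110⟩ + (0.214 - 0.2047i)|111⟩

H⊗3 gives amp(|y⟩) = (1/2√2) Σ_x (−1)^(x·y) amp(|x⟩), where x·y is the number of positions in which both x and y have a 1.
|000⟩: (0.7934 + (0.1881 + 0.579i))/(2√2) = (0.347 + 0.2047i)
|001⟩: (0.7934 + (0.1881 + 0.579i))/(2√2) = (0.347 + 0.2047i)
|010⟩: (0.7934 + (0.1881 + 0.579i))/(2√2) = (0.347 + 0.2047i)
|011⟩: (0.7934 + (0.1881 + 0.579i))/(2√2) = (0.347 + 0.2047i)
|100⟩: (0.7934 - (0.1881 + 0.579i))/(2√2) = (0.214 - 0.2047i)
|101⟩: (0.7934 - (0.1881 + 0.579i))/(2√2) = (0.214 - 0.2047i)
|110⟩: (0.7934 - (0.1881 + 0.579i))/(2√2) = (0.214 - 0.2047i)
|111⟩: (0.7934 - (0.1881 + 0.579i))/(2√2) = (0.214 - 0.2047i)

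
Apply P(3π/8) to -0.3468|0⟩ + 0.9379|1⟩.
-0.3468|0⟩ + (0.3589 + 0.8665i)|1⟩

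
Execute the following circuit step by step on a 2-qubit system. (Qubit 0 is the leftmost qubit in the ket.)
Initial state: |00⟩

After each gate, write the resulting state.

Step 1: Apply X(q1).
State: |01⟩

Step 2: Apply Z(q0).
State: |01⟩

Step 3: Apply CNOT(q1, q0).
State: |11⟩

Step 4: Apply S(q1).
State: i|11⟩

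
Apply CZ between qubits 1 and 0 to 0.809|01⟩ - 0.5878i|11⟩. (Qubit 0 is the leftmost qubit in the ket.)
0.809|01⟩ + 0.5878i|11⟩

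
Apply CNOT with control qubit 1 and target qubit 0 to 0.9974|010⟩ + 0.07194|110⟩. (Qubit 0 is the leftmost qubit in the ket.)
0.07194|010⟩ + 0.9974|110⟩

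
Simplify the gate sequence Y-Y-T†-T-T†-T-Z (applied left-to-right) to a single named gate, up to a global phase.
Z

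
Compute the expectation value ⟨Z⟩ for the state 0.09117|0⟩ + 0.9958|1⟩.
-0.9833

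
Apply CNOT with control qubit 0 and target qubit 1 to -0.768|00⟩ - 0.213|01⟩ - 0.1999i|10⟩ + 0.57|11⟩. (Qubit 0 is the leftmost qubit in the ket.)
-0.768|00⟩ - 0.213|01⟩ + 0.57|10⟩ - 0.1999i|11⟩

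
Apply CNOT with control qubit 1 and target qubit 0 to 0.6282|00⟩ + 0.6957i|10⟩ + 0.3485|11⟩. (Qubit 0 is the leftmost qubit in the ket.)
0.6282|00⟩ + 0.3485|01⟩ + 0.6957i|10⟩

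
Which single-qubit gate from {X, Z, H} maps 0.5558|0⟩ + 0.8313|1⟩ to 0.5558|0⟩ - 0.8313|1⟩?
Z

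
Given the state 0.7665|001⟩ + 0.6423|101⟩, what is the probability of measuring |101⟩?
0.4125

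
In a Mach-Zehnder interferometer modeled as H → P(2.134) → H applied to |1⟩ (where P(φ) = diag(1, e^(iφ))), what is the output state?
(0.7669 - 0.4228i)|0⟩ + (0.2331 + 0.4228i)|1⟩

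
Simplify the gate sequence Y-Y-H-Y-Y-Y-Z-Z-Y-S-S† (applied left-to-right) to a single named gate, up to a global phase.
H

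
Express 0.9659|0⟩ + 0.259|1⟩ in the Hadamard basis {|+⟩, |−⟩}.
0.8661|+⟩ + 0.4999|−⟩

With |ψ⟩ = α|0⟩ + β|1⟩, the Hadamard-basis coefficients are ⟨+|ψ⟩ = (α + β)/√2 and ⟨−|ψ⟩ = (α − β)/√2.
Here α = 0.9659, β = 0.259: (α + β)/√2 = 0.8661, (α − β)/√2 = 0.4999.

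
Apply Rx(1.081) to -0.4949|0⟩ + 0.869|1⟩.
(-0.4244 - 0.4472i)|0⟩ + (0.7451 + 0.2547i)|1⟩

Rx(1.081) = [[cos(θ/2), −i·sin(θ/2)], [−i·sin(θ/2), cos(θ/2)]]; θ = 1.081, cos(θ/2) ≈ 0.857452, sin(θ/2) ≈ 0.514565.
With a = amp(|0⟩) = -0.4949 and b = amp(|1⟩) = 0.869:
new amp(|0⟩) = (0.857452)·a + (-0.514565i)·b = (-0.4244 - 0.4472i)
new amp(|1⟩) = (-0.514565i)·a + (0.857452)·b = (0.7451 + 0.2547i)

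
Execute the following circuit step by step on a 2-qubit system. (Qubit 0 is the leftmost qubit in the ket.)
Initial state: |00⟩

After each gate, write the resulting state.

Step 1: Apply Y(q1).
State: i|01⟩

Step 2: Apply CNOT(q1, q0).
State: i|11⟩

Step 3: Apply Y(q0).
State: |01⟩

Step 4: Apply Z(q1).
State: -|01⟩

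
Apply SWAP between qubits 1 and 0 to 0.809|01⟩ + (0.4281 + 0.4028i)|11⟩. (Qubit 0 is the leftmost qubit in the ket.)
0.809|10⟩ + (0.4281 + 0.4028i)|11⟩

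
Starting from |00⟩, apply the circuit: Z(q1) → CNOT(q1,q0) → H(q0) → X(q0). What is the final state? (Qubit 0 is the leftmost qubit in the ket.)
1/√2|00⟩ + 1/√2|10⟩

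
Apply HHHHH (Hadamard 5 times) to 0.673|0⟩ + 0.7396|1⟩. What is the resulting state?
0.9989|0⟩ - 0.04709|1⟩

H² = I, so H^5 = H: a single Hadamard. With (a, b) = (0.673, 0.7396), H gives ((a + b)/√2, (a − b)/√2) = (0.9989, -0.04709).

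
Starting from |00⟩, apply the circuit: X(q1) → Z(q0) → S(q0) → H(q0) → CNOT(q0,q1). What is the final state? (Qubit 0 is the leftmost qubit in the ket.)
1/√2|01⟩ + 1/√2|10⟩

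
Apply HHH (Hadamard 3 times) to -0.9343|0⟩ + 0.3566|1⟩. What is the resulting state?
-0.4085|0⟩ - 0.9128|1⟩

H² = I, so H^3 = H: a single Hadamard. With (a, b) = (-0.9343, 0.3566), H gives ((a + b)/√2, (a − b)/√2) = (-0.4085, -0.9128).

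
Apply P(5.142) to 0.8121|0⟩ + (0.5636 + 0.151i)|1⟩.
0.8121|0⟩ + (0.372 - 0.4495i)|1⟩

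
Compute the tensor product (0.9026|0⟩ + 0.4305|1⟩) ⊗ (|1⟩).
0.9026|01⟩ + 0.4305|11⟩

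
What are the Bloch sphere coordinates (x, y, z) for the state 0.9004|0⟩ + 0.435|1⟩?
(0.7833, 0, 0.6215)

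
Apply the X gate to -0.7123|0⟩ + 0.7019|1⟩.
0.7019|0⟩ - 0.7123|1⟩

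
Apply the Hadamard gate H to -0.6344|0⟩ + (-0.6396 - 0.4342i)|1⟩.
(-0.9009 - 0.307i)|0⟩ + (0.003677 + 0.307i)|1⟩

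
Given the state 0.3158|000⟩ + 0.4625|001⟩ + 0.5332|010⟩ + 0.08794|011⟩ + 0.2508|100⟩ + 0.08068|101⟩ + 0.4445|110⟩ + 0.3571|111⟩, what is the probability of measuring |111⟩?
0.1275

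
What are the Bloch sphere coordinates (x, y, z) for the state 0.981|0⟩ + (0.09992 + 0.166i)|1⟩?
(0.196, 0.3257, 0.9248)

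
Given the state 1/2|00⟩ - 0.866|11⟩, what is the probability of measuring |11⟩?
0.75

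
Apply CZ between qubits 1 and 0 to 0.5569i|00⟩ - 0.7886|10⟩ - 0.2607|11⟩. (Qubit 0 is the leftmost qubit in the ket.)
0.5569i|00⟩ - 0.7886|10⟩ + 0.2607|11⟩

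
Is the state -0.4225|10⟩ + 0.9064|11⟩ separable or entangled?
Separable

Writing the state as a|00⟩ + b|01⟩ + c|10⟩ + d|11⟩, it is a product state iff ad − bc = 0.
Here (a, b, c, d) = (0, 0, -0.4225, 0.9064): ad − bc = (0)(0.9064) − (0)(-0.4225) = 0, so the state is separable.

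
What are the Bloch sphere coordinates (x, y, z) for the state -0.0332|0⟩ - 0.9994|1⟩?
(0.06636, 0, -0.9977)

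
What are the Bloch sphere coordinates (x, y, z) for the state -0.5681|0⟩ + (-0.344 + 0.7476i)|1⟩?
(0.3909, -0.8494, -0.3545)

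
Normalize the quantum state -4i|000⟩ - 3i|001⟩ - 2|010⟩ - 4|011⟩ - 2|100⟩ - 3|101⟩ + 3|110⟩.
-0.4887i|000⟩ - 0.3665i|001⟩ - 0.2443|010⟩ - 0.4887|011⟩ - 0.2443|100⟩ - 0.3665|101⟩ + 0.3665|110⟩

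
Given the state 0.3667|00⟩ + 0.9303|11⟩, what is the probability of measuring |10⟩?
0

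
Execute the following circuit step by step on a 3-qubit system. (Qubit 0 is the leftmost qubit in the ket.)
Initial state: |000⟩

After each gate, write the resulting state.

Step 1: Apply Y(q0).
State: i|100⟩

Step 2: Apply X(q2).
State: i|101⟩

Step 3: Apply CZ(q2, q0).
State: -i|101⟩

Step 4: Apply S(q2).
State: |101⟩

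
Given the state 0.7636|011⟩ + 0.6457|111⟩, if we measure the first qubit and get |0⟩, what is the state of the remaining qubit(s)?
|11⟩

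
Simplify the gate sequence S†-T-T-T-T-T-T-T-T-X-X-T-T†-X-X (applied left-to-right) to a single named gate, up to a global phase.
S†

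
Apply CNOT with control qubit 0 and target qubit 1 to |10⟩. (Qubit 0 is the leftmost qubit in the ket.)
|11⟩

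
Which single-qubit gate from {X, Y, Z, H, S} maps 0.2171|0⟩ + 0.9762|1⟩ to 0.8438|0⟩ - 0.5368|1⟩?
H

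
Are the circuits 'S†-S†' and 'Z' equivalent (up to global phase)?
Yes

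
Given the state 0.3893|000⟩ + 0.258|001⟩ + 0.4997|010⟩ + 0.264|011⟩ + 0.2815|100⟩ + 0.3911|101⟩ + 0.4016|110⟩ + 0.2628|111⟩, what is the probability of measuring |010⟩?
0.2497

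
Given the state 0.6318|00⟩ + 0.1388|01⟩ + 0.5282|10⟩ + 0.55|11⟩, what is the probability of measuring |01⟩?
0.01927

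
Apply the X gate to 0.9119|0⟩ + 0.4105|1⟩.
0.4105|0⟩ + 0.9119|1⟩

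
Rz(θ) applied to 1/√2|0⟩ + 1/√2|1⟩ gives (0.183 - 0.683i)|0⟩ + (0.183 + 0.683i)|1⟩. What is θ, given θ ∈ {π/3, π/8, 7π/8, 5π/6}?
5π/6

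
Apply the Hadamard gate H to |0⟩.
1/√2|0⟩ + 1/√2|1⟩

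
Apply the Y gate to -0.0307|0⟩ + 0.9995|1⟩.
-0.9995i|0⟩ - 0.0307i|1⟩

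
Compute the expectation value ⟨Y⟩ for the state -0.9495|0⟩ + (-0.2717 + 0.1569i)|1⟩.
-0.298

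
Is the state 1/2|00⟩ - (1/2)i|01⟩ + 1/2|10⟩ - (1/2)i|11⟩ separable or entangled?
Separable

Writing the state as a|00⟩ + b|01⟩ + c|10⟩ + d|11⟩, it is a product state iff ad − bc = 0.
Here (a, b, c, d) = (1/2, -(1/2)i, 1/2, -(1/2)i): ad − bc = (1/2)(-(1/2)i) − (-(1/2)i)(1/2) = 0, so the state is separable.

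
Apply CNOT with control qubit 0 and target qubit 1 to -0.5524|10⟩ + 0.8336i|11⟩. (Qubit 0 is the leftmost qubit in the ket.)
0.8336i|10⟩ - 0.5524|11⟩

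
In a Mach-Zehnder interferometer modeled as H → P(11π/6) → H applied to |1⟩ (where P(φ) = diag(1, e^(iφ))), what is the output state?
(0.06699 + 0.25i)|0⟩ + (0.933 - 0.25i)|1⟩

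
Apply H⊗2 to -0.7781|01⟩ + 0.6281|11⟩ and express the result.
-0.075|00⟩ + 0.075|01⟩ - 0.7031|10⟩ + 0.7031|11⟩

H⊗2 gives amp(|y⟩) = (1/2) Σ_x (−1)^(x·y) amp(|x⟩), where x·y is the number of positions in which both x and y have a 1.
|00⟩: (-0.7781 + 0.6281)/2 = -0.075
|01⟩: (0.7781 - 0.6281)/2 = 0.075
|10⟩: (-0.7781 - 0.6281)/2 = -0.7031
|11⟩: (0.7781 + 0.6281)/2 = 0.7031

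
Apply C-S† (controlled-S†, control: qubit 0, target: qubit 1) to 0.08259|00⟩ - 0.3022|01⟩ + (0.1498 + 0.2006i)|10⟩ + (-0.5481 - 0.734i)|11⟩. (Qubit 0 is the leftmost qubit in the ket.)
0.08259|00⟩ - 0.3022|01⟩ + (0.1498 + 0.2006i)|10⟩ + (-0.734 + 0.5481i)|11⟩

C-S† leaves the control-|0⟩ kets |00⟩, |01⟩ unchanged and applies S† to qubit 1 on the control-|1⟩ pair (|10⟩, |11⟩).
S† = [[1, 0], [0, -i]].
With a = amp(|10⟩) = (0.1498 + 0.2006i) and b = amp(|11⟩) = (-0.5481 - 0.734i):
new amp(|10⟩) = (1)·a = (0.1498 + 0.2006i)
new amp(|11⟩) = (-i)·b = (-0.734 + 0.5481i)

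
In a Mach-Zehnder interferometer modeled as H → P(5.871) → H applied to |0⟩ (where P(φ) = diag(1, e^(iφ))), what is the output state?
(0.9581 - 0.2003i)|0⟩ + (0.04188 + 0.2003i)|1⟩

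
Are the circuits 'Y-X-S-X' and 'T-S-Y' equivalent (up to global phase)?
No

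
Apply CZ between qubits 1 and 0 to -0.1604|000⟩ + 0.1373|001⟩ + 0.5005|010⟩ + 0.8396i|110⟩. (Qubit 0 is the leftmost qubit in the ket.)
-0.1604|000⟩ + 0.1373|001⟩ + 0.5005|010⟩ - 0.8396i|110⟩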